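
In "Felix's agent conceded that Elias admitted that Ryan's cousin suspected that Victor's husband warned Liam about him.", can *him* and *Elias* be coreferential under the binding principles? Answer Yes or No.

Yes

*Elias* is an R-expression; Principle C requires it to be free (not bound by any c-commanding expression).
— him: second object of the clause headed by 'warned'; the pronoun does not c-command the R-expression — coreference allowed.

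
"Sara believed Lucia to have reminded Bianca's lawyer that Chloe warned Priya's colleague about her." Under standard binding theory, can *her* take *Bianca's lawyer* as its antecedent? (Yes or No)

Yes

*her* is a pronoun; Principle B requires it to be free in its binding domain — the clause headed by 'warned'.
— Bianca's lawyer: object of the clause headed by 'reminded'; c-commands the pronoun but lies outside its binding domain — allowed.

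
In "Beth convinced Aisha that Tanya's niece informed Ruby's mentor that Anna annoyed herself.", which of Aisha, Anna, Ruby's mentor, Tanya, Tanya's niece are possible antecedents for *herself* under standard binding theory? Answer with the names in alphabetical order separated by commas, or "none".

Anna

*herself* is a reflexive; Principle A requires it to be bound within its binding domain — the clause headed by 'annoyed'.
— Aisha: object of the matrix clause; c-commands the reflexive but lies outside its binding domain — cannot bind it (Principle A).
— Anna: subject of the clause headed by 'annoyed'; c-commands the reflexive within its binding domain — allowed (Principle A).
— Ruby's mentor: object of the clause headed by 'informed'; c-commands the reflexive but lies outside its binding domain — cannot bind it (Principle A).
— Tanya: possessor inside the subject DP of the clause headed by 'informed'; does not c-command the reflexive — cannot bind it (Principle A).
— Tanya's niece: subject of the clause headed by 'informed'; c-commands the reflexive but lies outside its binding domain — cannot bind it (Principle A).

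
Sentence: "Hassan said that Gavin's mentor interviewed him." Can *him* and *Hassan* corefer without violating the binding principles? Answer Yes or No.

*Hassan* is an R-expression; Principle C requires it to be free (not bound by any c-commanding expression).
— him: object of the clause headed by 'interviewed'; the pronoun does not c-command the R-expression — coreference allowed.

Yes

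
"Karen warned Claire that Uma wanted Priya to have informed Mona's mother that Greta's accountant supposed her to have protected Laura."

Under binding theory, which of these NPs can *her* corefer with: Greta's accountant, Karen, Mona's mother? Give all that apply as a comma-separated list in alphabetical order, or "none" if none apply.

Karen, Mona's mother

*her* is a pronoun; Principle B requires it to be free in its binding domain — the clause headed by 'supposed'.
— Greta's accountant: subject of the clause headed by 'supposed'; c-commands the pronoun within its binding domain — blocked (Principle B).
— Karen: subject of the matrix clause; c-commands the pronoun but lies outside its binding domain — allowed.
— Mona's mother: object of the clause headed by 'informed'; c-commands the pronoun but lies outside its binding domain — allowed.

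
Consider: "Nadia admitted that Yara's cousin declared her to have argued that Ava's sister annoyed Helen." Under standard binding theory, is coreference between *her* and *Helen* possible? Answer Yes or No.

No

*Helen* is an R-expression; Principle C requires it to be free (not bound by any c-commanding expression).
— her: subject of the clause headed by 'argued'; the pronoun c-commands the R-expression — coreference blocked (Principle C).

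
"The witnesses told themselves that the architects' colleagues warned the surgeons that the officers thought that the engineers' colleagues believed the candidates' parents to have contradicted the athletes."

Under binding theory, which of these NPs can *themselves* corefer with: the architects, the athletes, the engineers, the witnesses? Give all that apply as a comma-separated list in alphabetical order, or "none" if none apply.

the witnesses

*themselves* is a reflexive; Principle A requires it to be bound within its binding domain — the matrix clause.
— the architects: possessor inside the subject DP of the clause headed by 'warned'; does not c-command the reflexive — cannot bind it (Principle A).
— the athletes: object of the clause headed by 'contradicted'; does not c-command the reflexive — cannot bind it (Principle A).
— the engineers: possessor inside the subject DP of the clause headed by 'believed'; does not c-command the reflexive — cannot bind it (Principle A).
— the witnesses: subject of the matrix clause; c-commands the reflexive within its binding domain — allowed (Principle A).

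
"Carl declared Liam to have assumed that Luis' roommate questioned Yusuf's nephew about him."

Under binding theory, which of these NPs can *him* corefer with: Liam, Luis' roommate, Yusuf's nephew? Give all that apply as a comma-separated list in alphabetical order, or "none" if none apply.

Liam

*him* is a pronoun; Principle B requires it to be free in its binding domain — the clause headed by 'questioned'.
— Liam: subject of the clause headed by 'assumed'; c-commands the pronoun but lies outside its binding domain — allowed.
— Luis' roommate: subject of the clause headed by 'questioned'; c-commands the pronoun within its binding domain — blocked (Principle B).
— Yusuf's nephew: object of the clause headed by 'questioned'; c-commands the pronoun within its binding domain — blocked (Principle B).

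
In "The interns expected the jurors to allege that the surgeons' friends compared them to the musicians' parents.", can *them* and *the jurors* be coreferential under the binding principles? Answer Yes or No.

*the jurors* is an R-expression; Principle C requires it to be free (not bound by any c-commanding expression).
— them: object of the clause headed by 'compared'; the pronoun does not c-command the R-expression — coreference allowed.

Yes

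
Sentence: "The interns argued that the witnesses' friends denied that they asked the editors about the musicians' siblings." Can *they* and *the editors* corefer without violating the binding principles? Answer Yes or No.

*the editors* is an R-expression; Principle C requires it to be free (not bound by any c-commanding expression).
— they: subject of the clause headed by 'asked'; the pronoun c-commands the R-expression — coreference blocked (Principle C).

No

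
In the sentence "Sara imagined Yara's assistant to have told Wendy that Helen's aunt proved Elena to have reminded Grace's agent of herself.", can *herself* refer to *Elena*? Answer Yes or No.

Yes

*herself* is a reflexive; Principle A requires it to be bound within its binding domain — the clause headed by 'reminded'.
— Elena: subject of the clause headed by 'reminded'; c-commands the reflexive within its binding domain — allowed (Principle A).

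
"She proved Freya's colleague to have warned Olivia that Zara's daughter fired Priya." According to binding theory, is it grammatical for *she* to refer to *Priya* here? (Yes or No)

No

*Priya* is an R-expression; Principle C requires it to be free (not bound by any c-commanding expression).
— she: subject of the matrix clause; the pronoun c-commands the R-expression — coreference blocked (Principle C).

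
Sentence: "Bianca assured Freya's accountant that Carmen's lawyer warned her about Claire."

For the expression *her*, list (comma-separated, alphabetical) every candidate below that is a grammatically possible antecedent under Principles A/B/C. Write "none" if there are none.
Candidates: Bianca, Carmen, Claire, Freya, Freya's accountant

Bianca, Carmen, Freya, Freya's accountant

*her* is a pronoun; Principle B requires it to be free in its binding domain — the clause headed by 'warned'.
— Bianca: subject of the matrix clause; c-commands the pronoun but lies outside its binding domain — allowed.
— Carmen: possessor inside the subject DP of the clause headed by 'warned'; does not c-command the pronoun — Principle B does not apply; allowed.
— Claire: second object of the clause headed by 'warned'; is c-commanded by the pronoun; coreference would bind this R-expression — blocked (Principle C).
— Freya: possessor inside the object DP of the matrix clause; does not c-command the pronoun — Principle B does not apply; allowed.
— Freya's accountant: object of the matrix clause; c-commands the pronoun but lies outside its binding domain — allowed.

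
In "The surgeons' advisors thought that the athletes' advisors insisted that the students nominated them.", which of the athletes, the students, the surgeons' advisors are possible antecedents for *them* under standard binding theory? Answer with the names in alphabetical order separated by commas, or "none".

the athletes, the surgeons' advisors

*them* is a pronoun; Principle B requires it to be free in its binding domain — the clause headed by 'nominated'.
— the athletes: possessor inside the subject DP of the clause headed by 'insisted'; does not c-command the pronoun — Principle B does not apply; allowed.
— the students: subject of the clause headed by 'nominated'; c-commands the pronoun within its binding domain — blocked (Principle B).
— the surgeons' advisors: subject of the matrix clause; c-commands the pronoun but lies outside its binding domain — allowed.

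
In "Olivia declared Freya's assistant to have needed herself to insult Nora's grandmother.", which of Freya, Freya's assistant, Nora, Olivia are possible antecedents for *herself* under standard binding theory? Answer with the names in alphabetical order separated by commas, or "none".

*herself* is a reflexive; Principle A requires it to be bound within its binding domain — the clause headed by 'needed'.
— Freya: possessor inside the subject DP of the clause headed by 'needed'; does not c-command the reflexive — cannot bind it (Principle A).
— Freya's assistant: subject of the clause headed by 'needed'; c-commands the reflexive within its binding domain — allowed (Principle A).
— Nora: possessor inside the object DP of the clause headed by 'insult'; does not c-command the reflexive — cannot bind it (Principle A).
— Olivia: subject of the matrix clause; c-commands the reflexive but lies outside its binding domain — cannot bind it (Principle A).

Freya's assistant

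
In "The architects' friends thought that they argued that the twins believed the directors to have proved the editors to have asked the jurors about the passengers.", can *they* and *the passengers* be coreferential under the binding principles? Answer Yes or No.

No

*the passengers* is an R-expression; Principle C requires it to be free (not bound by any c-commanding expression).
— they: subject of the clause headed by 'argued'; the pronoun c-commands the R-expression — coreference blocked (Principle C).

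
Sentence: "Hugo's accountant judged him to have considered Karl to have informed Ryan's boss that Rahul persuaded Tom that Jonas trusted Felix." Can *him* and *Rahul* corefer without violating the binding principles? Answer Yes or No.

*Rahul* is an R-expression; Principle C requires it to be free (not bound by any c-commanding expression).
— him: subject of the clause headed by 'considered'; the pronoun c-commands the R-expression — coreference blocked (Principle C).

No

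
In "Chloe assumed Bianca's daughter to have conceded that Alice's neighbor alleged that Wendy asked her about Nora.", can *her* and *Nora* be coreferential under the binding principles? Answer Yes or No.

No

*Nora* is an R-expression; Principle C requires it to be free (not bound by any c-commanding expression).
— her: object of the clause headed by 'asked'; the pronoun c-commands the R-expression — coreference blocked (Principle C).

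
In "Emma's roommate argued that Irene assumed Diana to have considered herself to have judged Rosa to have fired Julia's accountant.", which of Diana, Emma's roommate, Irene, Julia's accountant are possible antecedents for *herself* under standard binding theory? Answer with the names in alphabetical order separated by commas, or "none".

Diana

*herself* is a reflexive; Principle A requires it to be bound within its binding domain — the clause headed by 'considered'.
— Diana: subject of the clause headed by 'considered'; c-commands the reflexive within its binding domain — allowed (Principle A).
— Emma's roommate: subject of the matrix clause; c-commands the reflexive but lies outside its binding domain — cannot bind it (Principle A).
— Irene: subject of the clause headed by 'assumed'; c-commands the reflexive but lies outside its binding domain — cannot bind it (Principle A).
— Julia's accountant: object of the clause headed by 'fired'; does not c-command the reflexive — cannot bind it (Principle A).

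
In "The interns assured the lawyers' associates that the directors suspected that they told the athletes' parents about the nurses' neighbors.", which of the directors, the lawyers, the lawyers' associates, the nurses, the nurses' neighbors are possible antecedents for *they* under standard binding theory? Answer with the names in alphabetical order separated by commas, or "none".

the directors, the lawyers, the lawyers' associates

*they* is a pronoun; Principle B requires it to be free in its binding domain — the clause headed by 'told'.
— the directors: subject of the clause headed by 'suspected'; c-commands the pronoun but lies outside its binding domain — allowed.
— the lawyers: possessor inside the object DP of the matrix clause; does not c-command the pronoun — Principle B does not apply; allowed.
— the lawyers' associates: object of the matrix clause; c-commands the pronoun but lies outside its binding domain — allowed.
— the nurses: possessor inside the second object DP of the clause headed by 'told'; is c-commanded by the pronoun; coreference would bind this R-expression — blocked (Principle C).
— the nurses' neighbors: second object of the clause headed by 'told'; is c-commanded by the pronoun; coreference would bind this R-expression — blocked (Principle C).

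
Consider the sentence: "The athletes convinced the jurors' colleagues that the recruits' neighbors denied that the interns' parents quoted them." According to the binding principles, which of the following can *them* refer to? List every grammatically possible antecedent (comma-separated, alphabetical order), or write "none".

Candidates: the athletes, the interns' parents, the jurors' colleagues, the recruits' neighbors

*them* is a pronoun; Principle B requires it to be free in its binding domain — the clause headed by 'quoted'.
— the athletes: subject of the matrix clause; c-commands the pronoun but lies outside its binding domain — allowed.
— the interns' parents: subject of the clause headed by 'quoted'; c-commands the pronoun within its binding domain — blocked (Principle B).
— the jurors' colleagues: object of the matrix clause; c-commands the pronoun but lies outside its binding domain — allowed.
— the recruits' neighbors: subject of the clause headed by 'denied'; c-commands the pronoun but lies outside its binding domain — allowed.

the athletes, the jurors' colleagues, the recruits' neighbors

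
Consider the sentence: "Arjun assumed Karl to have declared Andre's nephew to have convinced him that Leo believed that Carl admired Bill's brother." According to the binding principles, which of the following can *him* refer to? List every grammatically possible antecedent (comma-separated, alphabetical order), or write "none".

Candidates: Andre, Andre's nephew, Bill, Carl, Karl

*him* is a pronoun; Principle B requires it to be free in its binding domain — the clause headed by 'convinced'.
— Andre: possessor inside the subject DP of the clause headed by 'convinced'; does not c-command the pronoun — Principle B does not apply; allowed.
— Andre's nephew: subject of the clause headed by 'convinced'; c-commands the pronoun within its binding domain — blocked (Principle B).
— Bill: possessor inside the object DP of the clause headed by 'admired'; is c-commanded by the pronoun; coreference would bind this R-expression — blocked (Principle C).
— Carl: subject of the clause headed by 'admired'; is c-commanded by the pronoun; coreference would bind this R-expression — blocked (Principle C).
— Karl: subject of the clause headed by 'declared'; c-commands the pronoun but lies outside its binding domain — allowed.

Andre, Karl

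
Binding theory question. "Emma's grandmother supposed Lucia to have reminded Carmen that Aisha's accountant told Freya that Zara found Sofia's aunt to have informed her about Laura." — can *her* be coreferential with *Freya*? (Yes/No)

*her* is a pronoun; Principle B requires it to be free in its binding domain — the clause headed by 'informed'.
— Freya: object of the clause headed by 'told'; c-commands the pronoun but lies outside its binding domain — allowed.

Yes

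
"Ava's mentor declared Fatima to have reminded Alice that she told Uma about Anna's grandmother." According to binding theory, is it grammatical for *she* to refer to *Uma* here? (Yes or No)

*Uma* is an R-expression; Principle C requires it to be free (not bound by any c-commanding expression).
— she: subject of the clause headed by 'told'; the pronoun c-commands the R-expression — coreference blocked (Principle C).

No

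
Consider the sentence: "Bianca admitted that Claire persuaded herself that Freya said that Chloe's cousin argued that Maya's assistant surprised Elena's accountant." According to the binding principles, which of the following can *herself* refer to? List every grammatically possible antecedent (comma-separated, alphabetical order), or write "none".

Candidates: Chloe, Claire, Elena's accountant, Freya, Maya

*herself* is a reflexive; Principle A requires it to be bound within its binding domain — the clause headed by 'persuaded'.
— Chloe: possessor inside the subject DP of the clause headed by 'argued'; does not c-command the reflexive — cannot bind it (Principle A).
— Claire: subject of the clause headed by 'persuaded'; c-commands the reflexive within its binding domain — allowed (Principle A).
— Elena's accountant: object of the clause headed by 'surprised'; does not c-command the reflexive — cannot bind it (Principle A).
— Freya: subject of the clause headed by 'said'; does not c-command the reflexive — cannot bind it (Principle A).
— Maya: possessor inside the subject DP of the clause headed by 'surprised'; does not c-command the reflexive — cannot bind it (Principle A).

Claire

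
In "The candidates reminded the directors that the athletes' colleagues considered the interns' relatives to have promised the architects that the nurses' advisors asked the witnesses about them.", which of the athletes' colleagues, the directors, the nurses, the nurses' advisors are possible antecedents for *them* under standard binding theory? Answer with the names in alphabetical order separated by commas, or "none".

the athletes' colleagues, the directors, the nurses

*them* is a pronoun; Principle B requires it to be free in its binding domain — the clause headed by 'asked'.
— the athletes' colleagues: subject of the clause headed by 'considered'; c-commands the pronoun but lies outside its binding domain — allowed.
— the directors: object of the matrix clause; c-commands the pronoun but lies outside its binding domain — allowed.
— the nurses: possessor inside the subject DP of the clause headed by 'asked'; does not c-command the pronoun — Principle B does not apply; allowed.
— the nurses' advisors: subject of the clause headed by 'asked'; c-commands the pronoun within its binding domain — blocked (Principle B).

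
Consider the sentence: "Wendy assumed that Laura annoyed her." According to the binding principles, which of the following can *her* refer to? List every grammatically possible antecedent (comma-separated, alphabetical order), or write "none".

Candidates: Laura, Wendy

*her* is a pronoun; Principle B requires it to be free in its binding domain — the clause headed by 'annoyed'.
— Laura: subject of the clause headed by 'annoyed'; c-commands the pronoun within its binding domain — blocked (Principle B).
— Wendy: subject of the matrix clause; c-commands the pronoun but lies outside its binding domain — allowed.

Wendy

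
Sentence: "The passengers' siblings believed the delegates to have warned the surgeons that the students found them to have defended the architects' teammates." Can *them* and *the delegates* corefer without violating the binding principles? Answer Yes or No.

Yes

*the delegates* is an R-expression; Principle C requires it to be free (not bound by any c-commanding expression).
— them: subject of the clause headed by 'defended'; the pronoun does not c-command the R-expression — coreference allowed.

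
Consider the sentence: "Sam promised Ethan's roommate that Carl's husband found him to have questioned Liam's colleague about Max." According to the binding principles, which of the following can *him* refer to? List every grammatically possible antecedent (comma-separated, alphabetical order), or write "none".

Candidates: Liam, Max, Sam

Sam

*him* is a pronoun; Principle B requires it to be free in its binding domain — the clause headed by 'found'.
— Liam: possessor inside the object DP of the clause headed by 'questioned'; is c-commanded by the pronoun; coreference would bind this R-expression — blocked (Principle C).
— Max: second object of the clause headed by 'questioned'; is c-commanded by the pronoun; coreference would bind this R-expression — blocked (Principle C).
— Sam: subject of the matrix clause; c-commands the pronoun but lies outside its binding domain — allowed.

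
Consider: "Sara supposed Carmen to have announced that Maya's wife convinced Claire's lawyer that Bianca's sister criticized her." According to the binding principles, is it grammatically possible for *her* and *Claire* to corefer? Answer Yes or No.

*her* is a pronoun; Principle B requires it to be free in its binding domain — the clause headed by 'criticized'.
— Claire: possessor inside the object DP of the clause headed by 'convinced'; does not c-command the pronoun — Principle B does not apply; allowed.

Yes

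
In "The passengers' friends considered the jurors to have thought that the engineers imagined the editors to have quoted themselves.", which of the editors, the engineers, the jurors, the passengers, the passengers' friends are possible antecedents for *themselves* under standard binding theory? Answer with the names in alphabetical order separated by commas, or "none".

*themselves* is a reflexive; Principle A requires it to be bound within its binding domain — the clause headed by 'quoted'.
— the editors: subject of the clause headed by 'quoted'; c-commands the reflexive within its binding domain — allowed (Principle A).
— the engineers: subject of the clause headed by 'imagined'; c-commands the reflexive but lies outside its binding domain — cannot bind it (Principle A).
— the jurors: subject of the clause headed by 'thought'; c-commands the reflexive but lies outside its binding domain — cannot bind it (Principle A).
— the passengers: possessor inside the subject DP of the matrix clause; does not c-command the reflexive — cannot bind it (Principle A).
— the passengers' friends: subject of the matrix clause; c-commands the reflexive but lies outside its binding domain — cannot bind it (Principle A).

the editors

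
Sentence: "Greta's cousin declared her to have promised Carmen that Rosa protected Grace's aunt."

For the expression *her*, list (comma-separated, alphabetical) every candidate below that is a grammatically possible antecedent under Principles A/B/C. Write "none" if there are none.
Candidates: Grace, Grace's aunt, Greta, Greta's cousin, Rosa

Greta

*her* is a pronoun; Principle B requires it to be free in its binding domain — the matrix clause.
— Grace: possessor inside the object DP of the clause headed by 'protected'; is c-commanded by the pronoun; coreference would bind this R-expression — blocked (Principle C).
— Grace's aunt: object of the clause headed by 'protected'; is c-commanded by the pronoun; coreference would bind this R-expression — blocked (Principle C).
— Greta: possessor inside the subject DP of the matrix clause; does not c-command the pronoun — Principle B does not apply; allowed.
— Greta's cousin: subject of the matrix clause; c-commands the pronoun within its binding domain — blocked (Principle B).
— Rosa: subject of the clause headed by 'protected'; is c-commanded by the pronoun; coreference would bind this R-expression — blocked (Principle C).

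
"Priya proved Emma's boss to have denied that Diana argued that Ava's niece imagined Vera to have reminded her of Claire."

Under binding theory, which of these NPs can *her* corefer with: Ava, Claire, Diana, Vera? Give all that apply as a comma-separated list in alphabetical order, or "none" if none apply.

*her* is a pronoun; Principle B requires it to be free in its binding domain — the clause headed by 'reminded'.
— Ava: possessor inside the subject DP of the clause headed by 'imagined'; does not c-command the pronoun — Principle B does not apply; allowed.
— Claire: second object of the clause headed by 'reminded'; is c-commanded by the pronoun; coreference would bind this R-expression — blocked (Principle C).
— Diana: subject of the clause headed by 'argued'; c-commands the pronoun but lies outside its binding domain — allowed.
— Vera: subject of the clause headed by 'reminded'; c-commands the pronoun within its binding domain — blocked (Principle B).

Ava, Diana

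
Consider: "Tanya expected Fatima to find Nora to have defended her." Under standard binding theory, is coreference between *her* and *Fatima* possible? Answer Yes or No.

Yes

*Fatima* is an R-expression; Principle C requires it to be free (not bound by any c-commanding expression).
— her: object of the clause headed by 'defended'; the pronoun does not c-command the R-expression — coreference allowed.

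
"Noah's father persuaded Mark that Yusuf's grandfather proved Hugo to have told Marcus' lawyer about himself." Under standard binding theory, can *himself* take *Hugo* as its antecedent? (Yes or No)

*himself* is a reflexive; Principle A requires it to be bound within its binding domain — the clause headed by 'told'.
— Hugo: subject of the clause headed by 'told'; c-commands the reflexive within its binding domain — allowed (Principle A).

Yes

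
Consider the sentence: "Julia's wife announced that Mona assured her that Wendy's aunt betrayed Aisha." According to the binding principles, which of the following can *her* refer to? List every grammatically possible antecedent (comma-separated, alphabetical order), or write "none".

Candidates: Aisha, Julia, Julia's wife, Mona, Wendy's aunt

*her* is a pronoun; Principle B requires it to be free in its binding domain — the clause headed by 'assured'.
— Aisha: object of the clause headed by 'betrayed'; is c-commanded by the pronoun; coreference would bind this R-expression — blocked (Principle C).
— Julia: possessor inside the subject DP of the matrix clause; does not c-command the pronoun — Principle B does not apply; allowed.
— Julia's wife: subject of the matrix clause; c-commands the pronoun but lies outside its binding domain — allowed.
— Mona: subject of the clause headed by 'assured'; c-commands the pronoun within its binding domain — blocked (Principle B).
— Wendy's aunt: subject of the clause headed by 'betrayed'; is c-commanded by the pronoun; coreference would bind this R-expression — blocked (Principle C).

Julia, Julia's wife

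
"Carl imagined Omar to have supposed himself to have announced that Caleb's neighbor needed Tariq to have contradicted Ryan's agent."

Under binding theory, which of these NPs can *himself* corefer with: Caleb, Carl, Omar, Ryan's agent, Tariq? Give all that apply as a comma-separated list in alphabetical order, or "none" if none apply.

*himself* is a reflexive; Principle A requires it to be bound within its binding domain — the clause headed by 'supposed'.
— Caleb: possessor inside the subject DP of the clause headed by 'needed'; does not c-command the reflexive — cannot bind it (Principle A).
— Carl: subject of the matrix clause; c-commands the reflexive but lies outside its binding domain — cannot bind it (Principle A).
— Omar: subject of the clause headed by 'supposed'; c-commands the reflexive within its binding domain — allowed (Principle A).
— Ryan's agent: object of the clause headed by 'contradicted'; does not c-command the reflexive — cannot bind it (Principle A).
— Tariq: subject of the clause headed by 'contradicted'; does not c-command the reflexive — cannot bind it (Principle A).

Omar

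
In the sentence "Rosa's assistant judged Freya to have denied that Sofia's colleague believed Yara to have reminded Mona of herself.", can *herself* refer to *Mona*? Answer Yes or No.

Yes

*herself* is a reflexive; Principle A requires it to be bound within its binding domain — the clause headed by 'reminded'.
— Mona: object of the clause headed by 'reminded'; c-commands the reflexive within its binding domain — allowed (Principle A).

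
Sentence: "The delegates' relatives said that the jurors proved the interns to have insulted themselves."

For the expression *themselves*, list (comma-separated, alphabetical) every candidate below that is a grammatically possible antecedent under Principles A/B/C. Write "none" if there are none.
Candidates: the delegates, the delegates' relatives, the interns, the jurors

*themselves* is a reflexive; Principle A requires it to be bound within its binding domain — the clause headed by 'insulted'.
— the delegates: possessor inside the subject DP of the matrix clause; does not c-command the reflexive — cannot bind it (Principle A).
— the delegates' relatives: subject of the matrix clause; c-commands the reflexive but lies outside its binding domain — cannot bind it (Principle A).
— the interns: subject of the clause headed by 'insulted'; c-commands the reflexive within its binding domain — allowed (Principle A).
— the jurors: subject of the clause headed by 'proved'; c-commands the reflexive but lies outside its binding domain — cannot bind it (Principle A).

the interns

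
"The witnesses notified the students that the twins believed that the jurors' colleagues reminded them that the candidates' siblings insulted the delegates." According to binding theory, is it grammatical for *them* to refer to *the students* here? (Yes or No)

*the students* is an R-expression; Principle C requires it to be free (not bound by any c-commanding expression).
— them: object of the clause headed by 'reminded'; the pronoun does not c-command the R-expression — coreference allowed.

Yes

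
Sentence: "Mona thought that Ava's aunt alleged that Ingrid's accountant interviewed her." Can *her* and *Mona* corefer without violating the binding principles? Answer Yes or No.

*Mona* is an R-expression; Principle C requires it to be free (not bound by any c-commanding expression).
— her: object of the clause headed by 'interviewed'; the pronoun does not c-command the R-expression — coreference allowed.

Yes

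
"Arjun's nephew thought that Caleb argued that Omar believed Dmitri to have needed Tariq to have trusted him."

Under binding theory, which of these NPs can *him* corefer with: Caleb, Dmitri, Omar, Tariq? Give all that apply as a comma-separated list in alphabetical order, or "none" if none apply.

*him* is a pronoun; Principle B requires it to be free in its binding domain — the clause headed by 'trusted'.
— Caleb: subject of the clause headed by 'argued'; c-commands the pronoun but lies outside its binding domain — allowed.
— Dmitri: subject of the clause headed by 'needed'; c-commands the pronoun but lies outside its binding domain — allowed.
— Omar: subject of the clause headed by 'believed'; c-commands the pronoun but lies outside its binding domain — allowed.
— Tariq: subject of the clause headed by 'trusted'; c-commands the pronoun within its binding domain — blocked (Principle B).

Caleb, Dmitri, Omar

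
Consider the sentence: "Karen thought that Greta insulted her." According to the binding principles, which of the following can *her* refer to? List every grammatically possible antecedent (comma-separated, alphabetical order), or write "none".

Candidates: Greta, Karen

*her* is a pronoun; Principle B requires it to be free in its binding domain — the clause headed by 'insulted'.
— Greta: subject of the clause headed by 'insulted'; c-commands the pronoun within its binding domain — blocked (Principle B).
— Karen: subject of the matrix clause; c-commands the pronoun but lies outside its binding domain — allowed.

Karen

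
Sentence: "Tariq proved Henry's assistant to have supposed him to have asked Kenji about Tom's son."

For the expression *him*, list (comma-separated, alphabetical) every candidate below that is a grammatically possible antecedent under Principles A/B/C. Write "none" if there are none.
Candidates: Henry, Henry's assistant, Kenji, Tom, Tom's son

Henry

*him* is a pronoun; Principle B requires it to be free in its binding domain — the clause headed by 'supposed'.
— Henry: possessor inside the subject DP of the clause headed by 'supposed'; does not c-command the pronoun — Principle B does not apply; allowed.
— Henry's assistant: subject of the clause headed by 'supposed'; c-commands the pronoun within its binding domain — blocked (Principle B).
— Kenji: object of the clause headed by 'asked'; is c-commanded by the pronoun; coreference would bind this R-expression — blocked (Principle C).
— Tom: possessor inside the second object DP of the clause headed by 'asked'; is c-commanded by the pronoun; coreference would bind this R-expression — blocked (Principle C).
— Tom's son: second object of the clause headed by 'asked'; is c-commanded by the pronoun; coreference would bind this R-expression — blocked (Principle C).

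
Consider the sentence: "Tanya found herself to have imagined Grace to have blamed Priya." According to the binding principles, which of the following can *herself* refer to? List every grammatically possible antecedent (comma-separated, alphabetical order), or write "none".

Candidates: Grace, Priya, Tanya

Tanya

*herself* is a reflexive; Principle A requires it to be bound within its binding domain — the matrix clause.
— Grace: subject of the clause headed by 'blamed'; does not c-command the reflexive — cannot bind it (Principle A).
— Priya: object of the clause headed by 'blamed'; does not c-command the reflexive — cannot bind it (Principle A).
— Tanya: subject of the matrix clause; c-commands the reflexive within its binding domain — allowed (Principle A).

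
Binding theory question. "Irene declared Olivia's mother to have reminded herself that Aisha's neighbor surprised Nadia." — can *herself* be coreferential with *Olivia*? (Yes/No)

*herself* is a reflexive; Principle A requires it to be bound within its binding domain — the clause headed by 'reminded'.
— Olivia: possessor inside the subject DP of the clause headed by 'reminded'; does not c-command the reflexive — cannot bind it (Principle A).

No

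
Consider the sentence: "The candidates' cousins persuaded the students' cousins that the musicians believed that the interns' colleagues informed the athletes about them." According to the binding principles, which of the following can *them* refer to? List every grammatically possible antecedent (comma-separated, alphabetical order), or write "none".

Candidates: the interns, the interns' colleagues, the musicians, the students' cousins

*them* is a pronoun; Principle B requires it to be free in its binding domain — the clause headed by 'informed'.
— the interns: possessor inside the subject DP of the clause headed by 'informed'; does not c-command the pronoun — Principle B does not apply; allowed.
— the interns' colleagues: subject of the clause headed by 'informed'; c-commands the pronoun within its binding domain — blocked (Principle B).
— the musicians: subject of the clause headed by 'believed'; c-commands the pronoun but lies outside its binding domain — allowed.
— the students' cousins: object of the matrix clause; c-commands the pronoun but lies outside its binding domain — allowed.

the interns, the musicians, the students' cousins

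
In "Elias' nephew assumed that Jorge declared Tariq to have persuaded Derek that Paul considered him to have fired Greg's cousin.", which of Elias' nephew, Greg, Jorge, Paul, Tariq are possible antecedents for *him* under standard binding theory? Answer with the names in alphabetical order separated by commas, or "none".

*him* is a pronoun; Principle B requires it to be free in its binding domain — the clause headed by 'considered'.
— Elias' nephew: subject of the matrix clause; c-commands the pronoun but lies outside its binding domain — allowed.
— Greg: possessor inside the object DP of the clause headed by 'fired'; is c-commanded by the pronoun; coreference would bind this R-expression — blocked (Principle C).
— Jorge: subject of the clause headed by 'declared'; c-commands the pronoun but lies outside its binding domain — allowed.
— Paul: subject of the clause headed by 'considered'; c-commands the pronoun within its binding domain — blocked (Principle B).
— Tariq: subject of the clause headed by 'persuaded'; c-commands the pronoun but lies outside its binding domain — allowed.

Elias' nephew, Jorge, Tariq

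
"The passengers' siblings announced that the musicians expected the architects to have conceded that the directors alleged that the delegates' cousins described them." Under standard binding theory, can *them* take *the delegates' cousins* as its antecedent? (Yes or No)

*them* is a pronoun; Principle B requires it to be free in its binding domain — the clause headed by 'described'.
— the delegates' cousins: subject of the clause headed by 'described'; c-commands the pronoun within its binding domain — blocked (Principle B).

No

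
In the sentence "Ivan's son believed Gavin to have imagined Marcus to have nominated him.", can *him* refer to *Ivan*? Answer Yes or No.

*him* is a pronoun; Principle B requires it to be free in its binding domain — the clause headed by 'nominated'.
— Ivan: possessor inside the subject DP of the matrix clause; does not c-command the pronoun — Principle B does not apply; allowed.

Yes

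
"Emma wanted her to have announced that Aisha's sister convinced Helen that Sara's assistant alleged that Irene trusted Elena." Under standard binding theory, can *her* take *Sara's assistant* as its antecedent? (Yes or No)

*her* is a pronoun; Principle B requires it to be free in its binding domain — the matrix clause.
— Sara's assistant: subject of the clause headed by 'alleged'; is c-commanded by the pronoun; coreference would bind this R-expression — blocked (Principle C).

No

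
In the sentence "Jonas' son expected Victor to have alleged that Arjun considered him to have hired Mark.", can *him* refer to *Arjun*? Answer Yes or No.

*him* is a pronoun; Principle B requires it to be free in its binding domain — the clause headed by 'considered'.
— Arjun: subject of the clause headed by 'considered'; c-commands the pronoun within its binding domain — blocked (Principle B).

No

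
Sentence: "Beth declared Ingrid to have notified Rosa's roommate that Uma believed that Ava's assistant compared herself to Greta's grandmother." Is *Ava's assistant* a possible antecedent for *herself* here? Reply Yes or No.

*herself* is a reflexive; Principle A requires it to be bound within its binding domain — the clause headed by 'compared'.
— Ava's assistant: subject of the clause headed by 'compared'; c-commands the reflexive within its binding domain — allowed (Principle A).

Yes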